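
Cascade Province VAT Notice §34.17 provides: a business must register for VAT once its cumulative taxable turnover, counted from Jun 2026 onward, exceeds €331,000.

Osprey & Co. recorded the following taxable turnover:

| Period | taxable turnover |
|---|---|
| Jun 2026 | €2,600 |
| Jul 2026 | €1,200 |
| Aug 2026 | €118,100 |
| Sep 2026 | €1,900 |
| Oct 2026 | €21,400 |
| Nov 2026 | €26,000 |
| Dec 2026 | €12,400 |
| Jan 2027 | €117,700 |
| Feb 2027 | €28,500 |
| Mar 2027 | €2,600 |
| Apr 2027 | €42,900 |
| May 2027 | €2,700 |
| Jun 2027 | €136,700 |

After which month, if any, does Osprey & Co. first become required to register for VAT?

Through Jun 2026: €2,600
Through Jul 2026: €3,800
Through Aug 2026: €121,900
Through Sep 2026: €123,800
Through Oct 2026: €145,200
Through Nov 2026: €171,200
Through Dec 2026: €183,600
Through Jan 2027: €301,300
Through Feb 2027: €329,800
Through Mar 2027: €332,400 ← exceeds threshold

Mar 2027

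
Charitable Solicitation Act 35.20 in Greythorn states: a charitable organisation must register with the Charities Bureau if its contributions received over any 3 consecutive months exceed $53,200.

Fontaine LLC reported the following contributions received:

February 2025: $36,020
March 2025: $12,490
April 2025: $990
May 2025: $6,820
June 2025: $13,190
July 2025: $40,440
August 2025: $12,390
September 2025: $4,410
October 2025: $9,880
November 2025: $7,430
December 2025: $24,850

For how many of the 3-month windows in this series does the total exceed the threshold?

3

February 2025–April 2025: $36,020 + $12,490 + $990 = $49,500 (under)
March 2025–May 2025: $12,490 + $990 + $6,820 = $20,300 (under)
April 2025–June 2025: $990 + $6,820 + $13,190 = $21,000 (under)
May 2025–July 2025: $6,820 + $13,190 + $40,440 = $60,450 (over)
June 2025–August 2025: $13,190 + $40,440 + $12,390 = $66,020 (over)
July 2025–September 2025: $40,440 + $12,390 + $4,410 = $57,240 (over)
August 2025–October 2025: $12,390 + $4,410 + $9,880 = $26,680 (under)
September 2025–November 2025: $4,410 + $9,880 + $7,430 = $21,720 (under)
October 2025–December 2025: $9,880 + $7,430 + $24,850 = $42,160 (under)
3 windows exceed the threshold.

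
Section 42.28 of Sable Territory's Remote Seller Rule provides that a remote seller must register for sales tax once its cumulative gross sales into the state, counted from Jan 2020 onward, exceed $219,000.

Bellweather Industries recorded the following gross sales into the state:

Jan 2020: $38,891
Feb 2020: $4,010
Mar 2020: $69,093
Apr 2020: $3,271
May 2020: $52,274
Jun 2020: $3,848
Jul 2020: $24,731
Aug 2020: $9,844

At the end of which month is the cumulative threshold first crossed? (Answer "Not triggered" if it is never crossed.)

Not triggered

Through Jan 2020: $38,891
Through Feb 2020: $42,901
Through Mar 2020: $111,994
Through Apr 2020: $115,265
Through May 2020: $167,539
Through Jun 2020: $171,387
Through Jul 2020: $196,118
Through Aug 2020: $205,962
Final cumulative total $205,962 ≤ $219,000; the threshold is never exceeded.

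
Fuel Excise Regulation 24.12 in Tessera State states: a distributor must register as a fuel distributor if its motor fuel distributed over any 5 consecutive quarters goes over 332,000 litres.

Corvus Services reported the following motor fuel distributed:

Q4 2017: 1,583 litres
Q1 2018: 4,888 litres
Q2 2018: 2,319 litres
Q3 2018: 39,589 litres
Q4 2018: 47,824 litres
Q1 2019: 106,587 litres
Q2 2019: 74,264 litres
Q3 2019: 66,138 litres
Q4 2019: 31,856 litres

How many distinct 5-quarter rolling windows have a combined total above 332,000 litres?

Q4 2017–Q4 2018: 1,583 litres + 4,888 litres + 2,319 litres + 39,589 litres + 47,824 litres = 96,203 litres (under)
Q1 2018–Q1 2019: 4,888 litres + 2,319 litres + 39,589 litres + 47,824 litres + 106,587 litres = 201,207 litres (under)
Q2 2018–Q2 2019: 2,319 litres + 39,589 litres + 47,824 litres + 106,587 litres + 74,264 litres = 270,583 litres (under)
Q3 2018–Q3 2019: 39,589 litres + 47,824 litres + 106,587 litres + 74,264 litres + 66,138 litres = 334,402 litres (over)
Q4 2018–Q4 2019: 47,824 litres + 106,587 litres + 74,264 litres + 66,138 litres + 31,856 litres = 326,669 litres (under)
1 window exceeds the threshold.

1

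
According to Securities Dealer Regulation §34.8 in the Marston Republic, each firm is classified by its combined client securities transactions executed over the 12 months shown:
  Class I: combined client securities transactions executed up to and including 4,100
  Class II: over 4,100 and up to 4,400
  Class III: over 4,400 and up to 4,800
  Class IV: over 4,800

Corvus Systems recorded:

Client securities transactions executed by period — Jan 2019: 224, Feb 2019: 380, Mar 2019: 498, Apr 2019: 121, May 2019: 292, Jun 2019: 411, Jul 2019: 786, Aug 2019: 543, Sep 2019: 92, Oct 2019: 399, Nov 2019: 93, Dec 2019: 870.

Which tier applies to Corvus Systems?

Combined client securities transactions executed: 224 + 380 + 498 + 121 + 292 + 411 + 786 + 543 + 92 + 399 + 93 + 870 = 4,709.
4,400 < 4,709 ≤ 4,800, so Class III applies.

Class III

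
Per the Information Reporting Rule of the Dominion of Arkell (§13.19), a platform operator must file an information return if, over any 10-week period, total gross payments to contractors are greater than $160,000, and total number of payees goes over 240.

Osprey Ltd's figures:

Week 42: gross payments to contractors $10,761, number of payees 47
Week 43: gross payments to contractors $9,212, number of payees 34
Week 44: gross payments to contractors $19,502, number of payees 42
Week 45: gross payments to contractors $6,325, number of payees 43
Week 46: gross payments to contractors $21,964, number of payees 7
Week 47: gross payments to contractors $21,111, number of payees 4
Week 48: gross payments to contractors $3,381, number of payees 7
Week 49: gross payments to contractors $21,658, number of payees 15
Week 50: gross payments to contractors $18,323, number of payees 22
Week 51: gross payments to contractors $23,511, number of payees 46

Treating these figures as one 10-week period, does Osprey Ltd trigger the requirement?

Total gross payments to contractors: $10,761 + $9,212 + $19,502 + $6,325 + $21,964 + $21,111 + $3,381 + $21,658 + $18,323 + $23,511 = $155,748 (≤ $160,000).
Total number of payees: 47 + 34 + 42 + 43 + 7 + 4 + 7 + 15 + 22 + 46 = 267 (> 240).
The test is 'and': the rule requires both, and at least one is not exceeded.

No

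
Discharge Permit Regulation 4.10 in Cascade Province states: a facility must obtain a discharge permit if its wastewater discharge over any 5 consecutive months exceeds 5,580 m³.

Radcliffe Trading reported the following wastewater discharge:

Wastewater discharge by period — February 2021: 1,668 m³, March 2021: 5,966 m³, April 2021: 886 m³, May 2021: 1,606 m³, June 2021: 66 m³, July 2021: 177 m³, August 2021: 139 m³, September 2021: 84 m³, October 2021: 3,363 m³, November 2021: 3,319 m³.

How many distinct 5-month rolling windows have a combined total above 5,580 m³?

3

February 2021–June 2021: 1,668 m³ + 5,966 m³ + 886 m³ + 1,606 m³ + 66 m³ = 10,192 m³ (over)
March 2021–July 2021: 5,966 m³ + 886 m³ + 1,606 m³ + 66 m³ + 177 m³ = 8,701 m³ (over)
April 2021–August 2021: 886 m³ + 1,606 m³ + 66 m³ + 177 m³ + 139 m³ = 2,874 m³ (under)
May 2021–September 2021: 1,606 m³ + 66 m³ + 177 m³ + 139 m³ + 84 m³ = 2,072 m³ (under)
June 2021–October 2021: 66 m³ + 177 m³ + 139 m³ + 84 m³ + 3,363 m³ = 3,829 m³ (under)
July 2021–November 2021: 177 m³ + 139 m³ + 84 m³ + 3,363 m³ + 3,319 m³ = 7,082 m³ (over)
3 windows exceed the threshold.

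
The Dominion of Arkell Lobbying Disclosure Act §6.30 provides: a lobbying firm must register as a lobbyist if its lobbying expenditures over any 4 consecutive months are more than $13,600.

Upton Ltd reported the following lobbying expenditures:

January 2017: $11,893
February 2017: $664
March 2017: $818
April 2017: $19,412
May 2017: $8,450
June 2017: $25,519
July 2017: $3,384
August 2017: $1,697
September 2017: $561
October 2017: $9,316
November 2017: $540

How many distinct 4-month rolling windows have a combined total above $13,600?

7

January 2017–April 2017: $11,893 + $664 + $818 + $19,412 = $32,787 (over)
February 2017–May 2017: $664 + $818 + $19,412 + $8,450 = $29,344 (over)
March 2017–June 2017: $818 + $19,412 + $8,450 + $25,519 = $54,199 (over)
April 2017–July 2017: $19,412 + $8,450 + $25,519 + $3,384 = $56,765 (over)
May 2017–August 2017: $8,450 + $25,519 + $3,384 + $1,697 = $39,050 (over)
June 2017–September 2017: $25,519 + $3,384 + $1,697 + $561 = $31,161 (over)
July 2017–October 2017: $3,384 + $1,697 + $561 + $9,316 = $14,958 (over)
August 2017–November 2017: $1,697 + $561 + $9,316 + $540 = $12,114 (under)
7 windows exceed the threshold.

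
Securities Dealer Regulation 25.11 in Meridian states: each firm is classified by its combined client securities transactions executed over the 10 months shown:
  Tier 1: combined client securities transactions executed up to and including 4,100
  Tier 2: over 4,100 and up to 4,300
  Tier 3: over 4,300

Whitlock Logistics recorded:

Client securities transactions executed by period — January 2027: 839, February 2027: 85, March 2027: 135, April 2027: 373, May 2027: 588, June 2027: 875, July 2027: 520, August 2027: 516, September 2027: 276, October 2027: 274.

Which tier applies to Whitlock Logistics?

Combined client securities transactions executed: 839 + 85 + 135 + 373 + 588 + 875 + 520 + 516 + 276 + 274 = 4,481.
4,481 > 4,300, so Tier 3 applies.

Tier 3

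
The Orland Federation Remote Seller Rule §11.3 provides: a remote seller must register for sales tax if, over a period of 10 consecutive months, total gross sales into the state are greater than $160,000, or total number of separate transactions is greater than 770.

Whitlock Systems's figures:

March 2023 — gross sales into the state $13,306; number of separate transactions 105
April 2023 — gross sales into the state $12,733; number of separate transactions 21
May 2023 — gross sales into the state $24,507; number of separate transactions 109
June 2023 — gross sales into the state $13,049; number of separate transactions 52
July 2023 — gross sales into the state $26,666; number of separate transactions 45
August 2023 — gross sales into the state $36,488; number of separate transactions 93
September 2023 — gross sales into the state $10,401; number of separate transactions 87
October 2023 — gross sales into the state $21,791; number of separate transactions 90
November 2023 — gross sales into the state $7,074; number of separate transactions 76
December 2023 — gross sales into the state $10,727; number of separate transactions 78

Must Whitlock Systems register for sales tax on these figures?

Total gross sales into the state: $13,306 + $12,733 + $24,507 + $13,049 + $26,666 + $36,488 + $10,401 + $21,791 + $7,074 + $10,727 = $176,742 (> $160,000).
Total number of separate transactions: 105 + 21 + 109 + 52 + 45 + 93 + 87 + 90 + 76 + 78 = 756 (≤ 770).
The test is 'or': at least one threshold is exceeded.

Yes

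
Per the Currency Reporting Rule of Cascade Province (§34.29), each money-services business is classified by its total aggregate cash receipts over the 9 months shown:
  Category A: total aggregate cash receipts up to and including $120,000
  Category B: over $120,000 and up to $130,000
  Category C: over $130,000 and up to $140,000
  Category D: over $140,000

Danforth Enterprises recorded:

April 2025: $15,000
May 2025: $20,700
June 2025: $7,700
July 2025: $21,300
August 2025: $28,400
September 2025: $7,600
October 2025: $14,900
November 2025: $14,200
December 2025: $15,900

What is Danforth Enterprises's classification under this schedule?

Category D

Total aggregate cash receipts: $15,000 + $20,700 + $7,700 + $21,300 + $28,400 + $7,600 + $14,900 + $14,200 + $15,900 = $145,700.
$145,700 > $140,000, so Category D applies.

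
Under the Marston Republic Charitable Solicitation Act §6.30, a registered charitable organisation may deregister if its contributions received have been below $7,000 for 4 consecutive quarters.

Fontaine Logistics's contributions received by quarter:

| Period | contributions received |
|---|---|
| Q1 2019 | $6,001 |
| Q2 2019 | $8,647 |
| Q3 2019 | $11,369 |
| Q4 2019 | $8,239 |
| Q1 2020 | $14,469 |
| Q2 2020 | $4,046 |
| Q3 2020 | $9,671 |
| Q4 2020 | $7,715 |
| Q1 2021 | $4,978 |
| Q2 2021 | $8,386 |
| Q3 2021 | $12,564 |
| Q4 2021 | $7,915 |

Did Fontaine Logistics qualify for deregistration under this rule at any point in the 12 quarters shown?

No

Quarters below $7,000: Q1 2019, Q2 2020, Q1 2021.
Longest run of consecutive quarters below the threshold: 1.
1 < 4, so Fontaine Logistics never became eligible.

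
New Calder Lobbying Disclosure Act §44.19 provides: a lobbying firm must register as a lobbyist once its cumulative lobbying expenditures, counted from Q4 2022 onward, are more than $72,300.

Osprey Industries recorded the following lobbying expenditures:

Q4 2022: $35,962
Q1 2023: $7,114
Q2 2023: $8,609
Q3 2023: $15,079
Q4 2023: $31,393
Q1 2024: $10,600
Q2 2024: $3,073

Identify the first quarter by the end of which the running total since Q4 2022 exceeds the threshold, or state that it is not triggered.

Through Q4 2022: $35,962
Through Q1 2023: $43,076
Through Q2 2023: $51,685
Through Q3 2023: $66,764
Through Q4 2023: $98,157 ← exceeds threshold

Q4 2023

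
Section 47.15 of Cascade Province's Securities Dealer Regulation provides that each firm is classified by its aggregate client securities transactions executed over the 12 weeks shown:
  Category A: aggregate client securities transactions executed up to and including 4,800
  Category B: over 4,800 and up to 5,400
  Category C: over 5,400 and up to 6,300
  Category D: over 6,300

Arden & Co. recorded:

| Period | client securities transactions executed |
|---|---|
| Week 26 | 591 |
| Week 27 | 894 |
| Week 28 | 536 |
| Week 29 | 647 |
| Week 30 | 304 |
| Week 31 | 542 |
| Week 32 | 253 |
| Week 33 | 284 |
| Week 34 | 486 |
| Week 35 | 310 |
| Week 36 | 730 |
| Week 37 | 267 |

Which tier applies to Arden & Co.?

Category C

Aggregate client securities transactions executed: 591 + 894 + 536 + 647 + 304 + 542 + 253 + 284 + 486 + 310 + 730 + 267 = 5,844.
5,400 < 5,844 ≤ 6,300, so Category C applies.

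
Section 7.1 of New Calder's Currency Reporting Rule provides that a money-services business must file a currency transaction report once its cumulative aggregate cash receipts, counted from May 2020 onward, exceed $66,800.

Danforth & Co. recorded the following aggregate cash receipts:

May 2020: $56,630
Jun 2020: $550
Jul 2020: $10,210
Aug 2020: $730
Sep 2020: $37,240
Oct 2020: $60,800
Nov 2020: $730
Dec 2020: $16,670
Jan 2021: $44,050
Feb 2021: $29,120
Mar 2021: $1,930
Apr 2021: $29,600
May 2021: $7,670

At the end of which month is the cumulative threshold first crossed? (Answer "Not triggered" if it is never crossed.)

Through May 2020: $56,630
Through Jun 2020: $57,180
Through Jul 2020: $67,390 ← exceeds threshold

Jul 2020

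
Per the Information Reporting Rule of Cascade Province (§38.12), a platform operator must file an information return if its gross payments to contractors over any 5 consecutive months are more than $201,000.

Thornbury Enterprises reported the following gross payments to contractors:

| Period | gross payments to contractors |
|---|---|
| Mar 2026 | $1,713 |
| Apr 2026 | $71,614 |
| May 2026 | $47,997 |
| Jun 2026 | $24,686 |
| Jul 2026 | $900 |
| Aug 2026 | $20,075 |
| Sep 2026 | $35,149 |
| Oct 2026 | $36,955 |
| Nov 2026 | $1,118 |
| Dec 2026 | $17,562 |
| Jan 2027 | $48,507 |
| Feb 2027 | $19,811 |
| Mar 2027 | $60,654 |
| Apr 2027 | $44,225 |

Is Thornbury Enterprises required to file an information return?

Mar 2026–Jul 2026: $1,713 + $71,614 + $47,997 + $24,686 + $900 = $146,910 (under)
Apr 2026–Aug 2026: $71,614 + $47,997 + $24,686 + $900 + $20,075 = $165,272 (under)
May 2026–Sep 2026: $47,997 + $24,686 + $900 + $20,075 + $35,149 = $128,807 (under)
Jun 2026–Oct 2026: $24,686 + $900 + $20,075 + $35,149 + $36,955 = $117,765 (under)
Jul 2026–Nov 2026: $900 + $20,075 + $35,149 + $36,955 + $1,118 = $94,197 (under)
Aug 2026–Dec 2026: $20,075 + $35,149 + $36,955 + $1,118 + $17,562 = $110,859 (under)
Sep 2026–Jan 2027: $35,149 + $36,955 + $1,118 + $17,562 + $48,507 = $139,291 (under)
Oct 2026–Feb 2027: $36,955 + $1,118 + $17,562 + $48,507 + $19,811 = $123,953 (under)
Nov 2026–Mar 2027: $1,118 + $17,562 + $48,507 + $19,811 + $60,654 = $147,652 (under)
Dec 2026–Apr 2027: $17,562 + $48,507 + $19,811 + $60,654 + $44,225 = $190,759 (under)
No window exceeds $201,000.

No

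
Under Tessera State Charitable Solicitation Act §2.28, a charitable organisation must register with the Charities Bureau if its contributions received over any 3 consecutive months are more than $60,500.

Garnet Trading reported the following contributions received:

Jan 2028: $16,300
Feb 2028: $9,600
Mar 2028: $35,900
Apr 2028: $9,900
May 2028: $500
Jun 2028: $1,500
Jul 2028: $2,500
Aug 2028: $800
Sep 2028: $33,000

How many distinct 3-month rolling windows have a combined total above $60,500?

1

Jan 2028–Mar 2028: $16,300 + $9,600 + $35,900 = $61,800 (over)
Feb 2028–Apr 2028: $9,600 + $35,900 + $9,900 = $55,400 (under)
Mar 2028–May 2028: $35,900 + $9,900 + $500 = $46,300 (under)
Apr 2028–Jun 2028: $9,900 + $500 + $1,500 = $11,900 (under)
May 2028–Jul 2028: $500 + $1,500 + $2,500 = $4,500 (under)
Jun 2028–Aug 2028: $1,500 + $2,500 + $800 = $4,800 (under)
Jul 2028–Sep 2028: $2,500 + $800 + $33,000 = $36,300 (under)
1 window exceeds the threshold.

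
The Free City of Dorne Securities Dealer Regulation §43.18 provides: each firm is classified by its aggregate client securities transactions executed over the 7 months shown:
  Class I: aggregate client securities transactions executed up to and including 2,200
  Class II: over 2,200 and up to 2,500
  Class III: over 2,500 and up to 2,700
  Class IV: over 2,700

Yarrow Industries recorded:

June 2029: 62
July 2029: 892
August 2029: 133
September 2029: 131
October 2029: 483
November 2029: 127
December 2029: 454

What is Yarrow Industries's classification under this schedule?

Aggregate client securities transactions executed: 62 + 892 + 133 + 131 + 483 + 127 + 454 = 2,282.
2,200 < 2,282 ≤ 2,500, so Class II applies.

Class II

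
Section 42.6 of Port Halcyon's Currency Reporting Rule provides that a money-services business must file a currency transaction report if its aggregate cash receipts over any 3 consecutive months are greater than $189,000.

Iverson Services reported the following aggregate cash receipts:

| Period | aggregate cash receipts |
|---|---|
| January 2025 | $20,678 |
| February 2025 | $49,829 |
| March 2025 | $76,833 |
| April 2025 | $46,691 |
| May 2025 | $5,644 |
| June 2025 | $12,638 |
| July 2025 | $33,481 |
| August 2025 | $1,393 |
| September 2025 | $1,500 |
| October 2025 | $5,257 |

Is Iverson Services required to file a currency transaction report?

No

January 2025–March 2025: $20,678 + $49,829 + $76,833 = $147,340 (under)
February 2025–April 2025: $49,829 + $76,833 + $46,691 = $173,353 (under)
March 2025–May 2025: $76,833 + $46,691 + $5,644 = $129,168 (under)
April 2025–June 2025: $46,691 + $5,644 + $12,638 = $64,973 (under)
May 2025–July 2025: $5,644 + $12,638 + $33,481 = $51,763 (under)
June 2025–August 2025: $12,638 + $33,481 + $1,393 = $47,512 (under)
July 2025–September 2025: $33,481 + $1,393 + $1,500 = $36,374 (under)
August 2025–October 2025: $1,393 + $1,500 + $5,257 = $8,150 (under)
No window exceeds $189,000.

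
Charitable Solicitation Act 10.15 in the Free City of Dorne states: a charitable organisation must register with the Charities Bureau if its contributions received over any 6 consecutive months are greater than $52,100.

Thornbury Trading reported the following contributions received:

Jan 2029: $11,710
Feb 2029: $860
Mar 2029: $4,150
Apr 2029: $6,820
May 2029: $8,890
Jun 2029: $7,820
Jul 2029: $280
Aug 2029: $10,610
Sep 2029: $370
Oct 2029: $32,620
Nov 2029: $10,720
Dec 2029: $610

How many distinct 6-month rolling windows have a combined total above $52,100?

Jan 2029–Jun 2029: $11,710 + $860 + $4,150 + $6,820 + $8,890 + $7,820 = $40,250 (under)
Feb 2029–Jul 2029: $860 + $4,150 + $6,820 + $8,890 + $7,820 + $280 = $28,820 (under)
Mar 2029–Aug 2029: $4,150 + $6,820 + $8,890 + $7,820 + $280 + $10,610 = $38,570 (under)
Apr 2029–Sep 2029: $6,820 + $8,890 + $7,820 + $280 + $10,610 + $370 = $34,790 (under)
May 2029–Oct 2029: $8,890 + $7,820 + $280 + $10,610 + $370 + $32,620 = $60,590 (over)
Jun 2029–Nov 2029: $7,820 + $280 + $10,610 + $370 + $32,620 + $10,720 = $62,420 (over)
Jul 2029–Dec 2029: $280 + $10,610 + $370 + $32,620 + $10,720 + $610 = $55,210 (over)
3 windows exceed the threshold.

3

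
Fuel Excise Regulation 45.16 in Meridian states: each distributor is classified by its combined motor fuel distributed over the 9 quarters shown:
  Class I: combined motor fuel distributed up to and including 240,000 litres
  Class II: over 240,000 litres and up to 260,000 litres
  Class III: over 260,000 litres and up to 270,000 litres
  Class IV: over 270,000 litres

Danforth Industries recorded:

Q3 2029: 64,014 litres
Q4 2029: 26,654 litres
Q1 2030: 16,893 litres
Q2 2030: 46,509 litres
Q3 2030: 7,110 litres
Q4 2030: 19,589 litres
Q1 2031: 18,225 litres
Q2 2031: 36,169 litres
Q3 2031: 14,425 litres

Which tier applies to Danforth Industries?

Class II

Combined motor fuel distributed: 64,014 litres + 26,654 litres + 16,893 litres + 46,509 litres + 7,110 litres + 19,589 litres + 18,225 litres + 36,169 litres + 14,425 litres = 249,588 litres.
240,000 litres < 249,588 litres ≤ 260,000 litres, so Class II applies.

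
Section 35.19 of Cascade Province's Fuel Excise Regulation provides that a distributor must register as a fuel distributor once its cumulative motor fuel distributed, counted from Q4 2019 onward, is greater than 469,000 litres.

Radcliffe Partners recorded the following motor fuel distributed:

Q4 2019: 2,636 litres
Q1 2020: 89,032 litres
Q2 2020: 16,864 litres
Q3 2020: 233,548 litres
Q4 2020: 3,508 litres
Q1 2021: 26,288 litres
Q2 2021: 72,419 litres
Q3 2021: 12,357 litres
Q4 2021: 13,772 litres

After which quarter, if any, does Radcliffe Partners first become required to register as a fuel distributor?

Through Q4 2019: 2,636 litres
Through Q1 2020: 91,668 litres
Through Q2 2020: 108,532 litres
Through Q3 2020: 342,080 litres
Through Q4 2020: 345,588 litres
Through Q1 2021: 371,876 litres
Through Q2 2021: 444,295 litres
Through Q3 2021: 456,652 litres
Through Q4 2021: 470,424 litres ← exceeds threshold

Q4 2021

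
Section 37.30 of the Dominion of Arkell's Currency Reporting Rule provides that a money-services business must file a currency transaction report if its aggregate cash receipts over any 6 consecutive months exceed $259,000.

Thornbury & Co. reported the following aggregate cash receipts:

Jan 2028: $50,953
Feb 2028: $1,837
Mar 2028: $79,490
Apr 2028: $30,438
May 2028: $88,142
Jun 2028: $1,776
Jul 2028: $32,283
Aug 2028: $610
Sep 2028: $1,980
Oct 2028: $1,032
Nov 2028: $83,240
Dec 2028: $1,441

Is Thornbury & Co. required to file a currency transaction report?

Jan 2028–Jun 2028: $50,953 + $1,837 + $79,490 + $30,438 + $88,142 + $1,776 = $252,636 (under)
Feb 2028–Jul 2028: $1,837 + $79,490 + $30,438 + $88,142 + $1,776 + $32,283 = $233,966 (under)
Mar 2028–Aug 2028: $79,490 + $30,438 + $88,142 + $1,776 + $32,283 + $610 = $232,739 (under)
Apr 2028–Sep 2028: $30,438 + $88,142 + $1,776 + $32,283 + $610 + $1,980 = $155,229 (under)
May 2028–Oct 2028: $88,142 + $1,776 + $32,283 + $610 + $1,980 + $1,032 = $125,823 (under)
Jun 2028–Nov 2028: $1,776 + $32,283 + $610 + $1,980 + $1,032 + $83,240 = $120,921 (under)
Jul 2028–Dec 2028: $32,283 + $610 + $1,980 + $1,032 + $83,240 + $1,441 = $120,586 (under)
No window exceeds $259,000.

No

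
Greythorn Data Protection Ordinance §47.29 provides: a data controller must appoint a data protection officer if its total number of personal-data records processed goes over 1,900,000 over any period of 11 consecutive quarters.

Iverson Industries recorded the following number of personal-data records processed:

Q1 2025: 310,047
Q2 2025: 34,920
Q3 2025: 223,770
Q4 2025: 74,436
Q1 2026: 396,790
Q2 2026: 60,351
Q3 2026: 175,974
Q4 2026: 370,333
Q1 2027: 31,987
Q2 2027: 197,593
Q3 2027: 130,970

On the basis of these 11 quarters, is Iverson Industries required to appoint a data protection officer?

Total number of personal-data records processed: 310,047 + 34,920 + 223,770 + 74,436 + 396,790 + 60,351 + 175,974 + 370,333 + 31,987 + 197,593 + 130,970 = 2,007,171.
2,007,171 > 1,900,000, so the threshold is exceeded.

Yes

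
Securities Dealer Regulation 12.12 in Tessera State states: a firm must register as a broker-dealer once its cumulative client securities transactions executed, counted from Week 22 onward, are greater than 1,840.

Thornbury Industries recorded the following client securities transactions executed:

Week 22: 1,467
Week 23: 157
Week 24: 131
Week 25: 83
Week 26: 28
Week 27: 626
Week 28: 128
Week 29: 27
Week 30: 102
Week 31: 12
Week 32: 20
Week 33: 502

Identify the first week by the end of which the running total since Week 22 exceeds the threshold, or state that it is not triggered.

Through Week 22: 1,467
Through Week 23: 1,624
Through Week 24: 1,755
Through Week 25: 1,838
Through Week 26: 1,866 ← exceeds threshold

Week 26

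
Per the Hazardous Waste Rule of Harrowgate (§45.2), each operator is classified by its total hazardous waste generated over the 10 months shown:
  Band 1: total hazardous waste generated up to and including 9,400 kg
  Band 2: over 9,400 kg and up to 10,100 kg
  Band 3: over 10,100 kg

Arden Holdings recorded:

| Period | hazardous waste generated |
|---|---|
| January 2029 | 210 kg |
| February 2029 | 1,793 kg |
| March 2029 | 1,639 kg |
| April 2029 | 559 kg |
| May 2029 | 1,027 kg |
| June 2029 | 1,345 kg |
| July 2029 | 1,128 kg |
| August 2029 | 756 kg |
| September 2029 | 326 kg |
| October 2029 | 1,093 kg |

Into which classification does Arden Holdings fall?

Total hazardous waste generated: 210 kg + 1,793 kg + 1,639 kg + 559 kg + 1,027 kg + 1,345 kg + 1,128 kg + 756 kg + 326 kg + 1,093 kg = 9,876 kg.
9,400 kg < 9,876 kg ≤ 10,100 kg, so Band 2 applies.

Band 2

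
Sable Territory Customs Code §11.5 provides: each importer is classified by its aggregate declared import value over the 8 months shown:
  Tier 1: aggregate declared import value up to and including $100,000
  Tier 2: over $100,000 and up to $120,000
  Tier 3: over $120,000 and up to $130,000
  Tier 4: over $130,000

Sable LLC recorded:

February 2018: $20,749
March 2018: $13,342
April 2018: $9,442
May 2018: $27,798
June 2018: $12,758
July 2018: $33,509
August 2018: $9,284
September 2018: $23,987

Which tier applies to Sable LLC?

Aggregate declared import value: $20,749 + $13,342 + $9,442 + $27,798 + $12,758 + $33,509 + $9,284 + $23,987 = $150,869.
$150,869 > $130,000, so Tier 4 applies.

Tier 4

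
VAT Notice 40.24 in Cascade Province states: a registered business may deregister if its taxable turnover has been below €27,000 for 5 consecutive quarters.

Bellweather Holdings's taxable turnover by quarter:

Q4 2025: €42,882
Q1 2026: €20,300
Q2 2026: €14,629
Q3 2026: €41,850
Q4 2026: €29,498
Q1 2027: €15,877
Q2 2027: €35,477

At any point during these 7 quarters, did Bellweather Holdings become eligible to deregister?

Quarters below €27,000: Q1 2026, Q2 2026, Q1 2027.
Longest run of consecutive quarters below the threshold: 2.
2 < 5, so Bellweather Holdings never became eligible.

No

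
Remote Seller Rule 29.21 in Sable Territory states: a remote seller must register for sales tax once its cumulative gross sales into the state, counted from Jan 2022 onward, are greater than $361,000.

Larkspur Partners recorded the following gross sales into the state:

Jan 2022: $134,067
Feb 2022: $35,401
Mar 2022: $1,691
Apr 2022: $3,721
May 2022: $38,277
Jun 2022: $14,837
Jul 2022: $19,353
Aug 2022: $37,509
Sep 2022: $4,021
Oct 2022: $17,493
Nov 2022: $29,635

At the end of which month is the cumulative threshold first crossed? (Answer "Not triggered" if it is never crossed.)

Not triggered

Through Jan 2022: $134,067
Through Feb 2022: $169,468
Through Mar 2022: $171,159
Through Apr 2022: $174,880
Through May 2022: $213,157
Through Jun 2022: $227,994
Through Jul 2022: $247,347
Through Aug 2022: $284,856
Through Sep 2022: $288,877
Through Oct 2022: $306,370
Through Nov 2022: $336,005
Final cumulative total $336,005 ≤ $361,000; the threshold is never exceeded.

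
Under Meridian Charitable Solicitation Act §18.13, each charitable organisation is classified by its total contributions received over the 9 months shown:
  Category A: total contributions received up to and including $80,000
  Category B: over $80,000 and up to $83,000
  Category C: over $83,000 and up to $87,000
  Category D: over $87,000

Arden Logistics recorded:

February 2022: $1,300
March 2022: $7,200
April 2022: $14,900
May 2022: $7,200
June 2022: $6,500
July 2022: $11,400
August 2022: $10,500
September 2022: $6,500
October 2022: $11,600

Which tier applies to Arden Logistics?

Total contributions received: $1,300 + $7,200 + $14,900 + $7,200 + $6,500 + $11,400 + $10,500 + $6,500 + $11,600 = $77,100.
$77,100 ≤ $80,000, so Category A applies.

Category A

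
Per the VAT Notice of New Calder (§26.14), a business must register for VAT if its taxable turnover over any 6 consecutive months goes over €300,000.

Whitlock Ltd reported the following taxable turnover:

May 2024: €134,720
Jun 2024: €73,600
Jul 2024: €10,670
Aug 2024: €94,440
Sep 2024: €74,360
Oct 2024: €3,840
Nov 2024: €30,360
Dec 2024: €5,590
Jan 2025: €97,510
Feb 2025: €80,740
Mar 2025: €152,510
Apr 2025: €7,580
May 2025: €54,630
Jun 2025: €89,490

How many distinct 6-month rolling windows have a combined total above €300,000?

6

May 2024–Oct 2024: €134,720 + €73,600 + €10,670 + €94,440 + €74,360 + €3,840 = €391,630 (over)
Jun 2024–Nov 2024: €73,600 + €10,670 + €94,440 + €74,360 + €3,840 + €30,360 = €287,270 (under)
Jul 2024–Dec 2024: €10,670 + €94,440 + €74,360 + €3,840 + €30,360 + €5,590 = €219,260 (under)
Aug 2024–Jan 2025: €94,440 + €74,360 + €3,840 + €30,360 + €5,590 + €97,510 = €306,100 (over)
Sep 2024–Feb 2025: €74,360 + €3,840 + €30,360 + €5,590 + €97,510 + €80,740 = €292,400 (under)
Oct 2024–Mar 2025: €3,840 + €30,360 + €5,590 + €97,510 + €80,740 + €152,510 = €370,550 (over)
Nov 2024–Apr 2025: €30,360 + €5,590 + €97,510 + €80,740 + €152,510 + €7,580 = €374,290 (over)
Dec 2024–May 2025: €5,590 + €97,510 + €80,740 + €152,510 + €7,580 + €54,630 = €398,560 (over)
Jan 2025–Jun 2025: €97,510 + €80,740 + €152,510 + €7,580 + €54,630 + €89,490 = €482,460 (over)
6 windows exceed the threshold.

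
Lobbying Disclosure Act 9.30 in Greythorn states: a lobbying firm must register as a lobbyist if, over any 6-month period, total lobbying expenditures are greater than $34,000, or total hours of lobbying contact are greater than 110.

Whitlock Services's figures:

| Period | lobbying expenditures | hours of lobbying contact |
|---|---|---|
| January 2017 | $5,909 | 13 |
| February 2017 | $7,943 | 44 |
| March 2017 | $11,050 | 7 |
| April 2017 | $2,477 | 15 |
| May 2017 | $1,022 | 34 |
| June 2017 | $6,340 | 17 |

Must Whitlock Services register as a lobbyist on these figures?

Yes

Total lobbying expenditures: $5,909 + $7,943 + $11,050 + $2,477 + $1,022 + $6,340 = $34,741 (> $34,000).
Total hours of lobbying contact: 13 + 44 + 7 + 15 + 34 + 17 = 130 (> 110).
The test is 'or': at least one threshold is exceeded.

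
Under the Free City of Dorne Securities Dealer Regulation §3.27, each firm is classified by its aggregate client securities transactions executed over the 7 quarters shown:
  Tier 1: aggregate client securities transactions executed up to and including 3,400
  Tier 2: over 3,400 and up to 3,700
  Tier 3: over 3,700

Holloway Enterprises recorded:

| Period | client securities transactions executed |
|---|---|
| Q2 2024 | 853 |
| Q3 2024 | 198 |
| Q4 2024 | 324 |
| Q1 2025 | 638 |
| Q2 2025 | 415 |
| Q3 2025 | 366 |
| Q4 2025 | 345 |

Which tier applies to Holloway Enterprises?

Aggregate client securities transactions executed: 853 + 198 + 324 + 638 + 415 + 366 + 345 = 3,139.
3,139 ≤ 3,400, so Tier 1 applies.

Tier 1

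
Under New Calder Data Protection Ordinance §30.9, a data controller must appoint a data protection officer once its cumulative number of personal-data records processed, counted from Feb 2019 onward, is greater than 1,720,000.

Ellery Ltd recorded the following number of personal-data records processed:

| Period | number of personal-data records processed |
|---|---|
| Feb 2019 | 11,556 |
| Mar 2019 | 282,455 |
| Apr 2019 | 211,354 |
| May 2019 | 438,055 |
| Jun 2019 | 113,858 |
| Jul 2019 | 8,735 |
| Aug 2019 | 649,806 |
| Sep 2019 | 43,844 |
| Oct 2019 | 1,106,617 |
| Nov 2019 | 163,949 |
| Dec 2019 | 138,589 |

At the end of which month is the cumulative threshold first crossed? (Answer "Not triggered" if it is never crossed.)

Sep 2019

Through Feb 2019: 11,556
Through Mar 2019: 294,011
Through Apr 2019: 505,365
Through May 2019: 943,420
Through Jun 2019: 1,057,278
Through Jul 2019: 1,066,013
Through Aug 2019: 1,715,819
Through Sep 2019: 1,759,663 ← exceeds threshold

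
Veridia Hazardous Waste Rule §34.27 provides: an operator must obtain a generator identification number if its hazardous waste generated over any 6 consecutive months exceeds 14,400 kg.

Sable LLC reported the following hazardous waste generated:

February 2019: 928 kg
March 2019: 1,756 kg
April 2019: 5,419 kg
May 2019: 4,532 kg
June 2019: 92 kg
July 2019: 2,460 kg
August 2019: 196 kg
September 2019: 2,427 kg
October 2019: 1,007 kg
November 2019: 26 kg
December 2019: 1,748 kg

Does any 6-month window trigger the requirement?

February 2019–July 2019: 928 kg + 1,756 kg + 5,419 kg + 4,532 kg + 92 kg + 2,460 kg = 15,187 kg (over)
March 2019–August 2019: 1,756 kg + 5,419 kg + 4,532 kg + 92 kg + 2,460 kg + 196 kg = 14,455 kg (over)
April 2019–September 2019: 5,419 kg + 4,532 kg + 92 kg + 2,460 kg + 196 kg + 2,427 kg = 15,126 kg (over)
May 2019–October 2019: 4,532 kg + 92 kg + 2,460 kg + 196 kg + 2,427 kg + 1,007 kg = 10,714 kg (under)
June 2019–November 2019: 92 kg + 2,460 kg + 196 kg + 2,427 kg + 1,007 kg + 26 kg = 6,208 kg (under)
July 2019–December 2019: 2,460 kg + 196 kg + 2,427 kg + 1,007 kg + 26 kg + 1,748 kg = 7,864 kg (under)
At least one window exceeds 14,400 kg.

Yes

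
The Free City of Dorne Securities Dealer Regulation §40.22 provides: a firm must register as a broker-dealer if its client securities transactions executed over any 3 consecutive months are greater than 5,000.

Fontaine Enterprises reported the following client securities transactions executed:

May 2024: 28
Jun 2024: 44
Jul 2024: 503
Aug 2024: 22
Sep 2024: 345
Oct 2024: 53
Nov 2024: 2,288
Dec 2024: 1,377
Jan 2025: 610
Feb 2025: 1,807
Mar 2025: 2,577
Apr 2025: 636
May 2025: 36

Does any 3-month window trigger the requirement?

May 2024–Jul 2024: 28 + 44 + 503 = 575 (under)
Jun 2024–Aug 2024: 44 + 503 + 22 = 569 (under)
Jul 2024–Sep 2024: 503 + 22 + 345 = 870 (under)
Aug 2024–Oct 2024: 22 + 345 + 53 = 420 (under)
Sep 2024–Nov 2024: 345 + 53 + 2,288 = 2,686 (under)
Oct 2024–Dec 2024: 53 + 2,288 + 1,377 = 3,718 (under)
Nov 2024–Jan 2025: 2,288 + 1,377 + 610 = 4,275 (under)
Dec 2024–Feb 2025: 1,377 + 610 + 1,807 = 3,794 (under)
Jan 2025–Mar 2025: 610 + 1,807 + 2,577 = 4,994 (under)
Feb 2025–Apr 2025: 1,807 + 2,577 + 636 = 5,020 (over)
Mar 2025–May 2025: 2,577 + 636 + 36 = 3,249 (under)
At least one window exceeds 5,000.

Yes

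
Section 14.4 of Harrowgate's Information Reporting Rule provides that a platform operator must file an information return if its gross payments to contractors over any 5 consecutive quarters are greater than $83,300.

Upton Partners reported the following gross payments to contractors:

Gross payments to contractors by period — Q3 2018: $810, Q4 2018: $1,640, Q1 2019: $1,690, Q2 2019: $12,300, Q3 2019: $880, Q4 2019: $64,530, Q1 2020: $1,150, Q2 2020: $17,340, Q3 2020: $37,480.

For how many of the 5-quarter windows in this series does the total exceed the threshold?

Q3 2018–Q3 2019: $810 + $1,640 + $1,690 + $12,300 + $880 = $17,320 (under)
Q4 2018–Q4 2019: $1,640 + $1,690 + $12,300 + $880 + $64,530 = $81,040 (under)
Q1 2019–Q1 2020: $1,690 + $12,300 + $880 + $64,530 + $1,150 = $80,550 (under)
Q2 2019–Q2 2020: $12,300 + $880 + $64,530 + $1,150 + $17,340 = $96,200 (over)
Q3 2019–Q3 2020: $880 + $64,530 + $1,150 + $17,340 + $37,480 = $121,380 (over)
2 windows exceed the threshold.

2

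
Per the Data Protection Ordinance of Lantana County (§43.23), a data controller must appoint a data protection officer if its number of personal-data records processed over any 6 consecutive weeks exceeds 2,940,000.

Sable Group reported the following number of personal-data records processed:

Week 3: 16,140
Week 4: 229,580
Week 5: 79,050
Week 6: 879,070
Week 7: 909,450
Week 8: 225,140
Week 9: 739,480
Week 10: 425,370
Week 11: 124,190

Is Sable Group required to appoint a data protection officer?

Week 3–Week 8: 16,140 + 229,580 + 79,050 + 879,070 + 909,450 + 225,140 = 2,338,430 (under)
Week 4–Week 9: 229,580 + 79,050 + 879,070 + 909,450 + 225,140 + 739,480 = 3,061,770 (over)
Week 5–Week 10: 79,050 + 879,070 + 909,450 + 225,140 + 739,480 + 425,370 = 3,257,560 (over)
Week 6–Week 11: 879,070 + 909,450 + 225,140 + 739,480 + 425,370 + 124,190 = 3,302,700 (over)
At least one window exceeds 2,940,000.

Yes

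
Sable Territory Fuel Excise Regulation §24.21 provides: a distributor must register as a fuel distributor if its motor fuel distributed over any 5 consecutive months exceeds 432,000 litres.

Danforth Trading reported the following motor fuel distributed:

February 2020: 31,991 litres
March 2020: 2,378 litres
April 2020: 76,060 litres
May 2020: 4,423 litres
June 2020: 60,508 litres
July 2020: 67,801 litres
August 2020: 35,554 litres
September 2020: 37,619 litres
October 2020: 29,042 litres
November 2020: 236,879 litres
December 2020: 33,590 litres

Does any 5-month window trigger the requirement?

February 2020–June 2020: 31,991 litres + 2,378 litres + 76,060 litres + 4,423 litres + 60,508 litres = 175,360 litres (under)
March 2020–July 2020: 2,378 litres + 76,060 litres + 4,423 litres + 60,508 litres + 67,801 litres = 211,170 litres (under)
April 2020–August 2020: 76,060 litres + 4,423 litres + 60,508 litres + 67,801 litres + 35,554 litres = 244,346 litres (under)
May 2020–September 2020: 4,423 litres + 60,508 litres + 67,801 litres + 35,554 litres + 37,619 litres = 205,905 litres (under)
June 2020–October 2020: 60,508 litres + 67,801 litres + 35,554 litres + 37,619 litres + 29,042 litres = 230,524 litres (under)
July 2020–November 2020: 67,801 litres + 35,554 litres + 37,619 litres + 29,042 litres + 236,879 litres = 406,895 litres (under)
August 2020–December 2020: 35,554 litres + 37,619 litres + 29,042 litres + 236,879 litres + 33,590 litres = 372,684 litres (under)
No window exceeds 432,000 litres.

No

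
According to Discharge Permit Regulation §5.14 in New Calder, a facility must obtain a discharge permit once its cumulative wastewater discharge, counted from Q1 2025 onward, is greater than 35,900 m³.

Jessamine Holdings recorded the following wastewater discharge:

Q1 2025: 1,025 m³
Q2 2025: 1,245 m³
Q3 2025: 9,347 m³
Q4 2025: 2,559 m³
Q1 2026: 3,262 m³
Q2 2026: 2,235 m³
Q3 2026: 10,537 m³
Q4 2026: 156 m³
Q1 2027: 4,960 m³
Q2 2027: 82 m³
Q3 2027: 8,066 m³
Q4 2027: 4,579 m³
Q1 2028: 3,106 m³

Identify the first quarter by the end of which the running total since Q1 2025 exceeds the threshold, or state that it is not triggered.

Q3 2027

Through Q1 2025: 1,025 m³
Through Q2 2025: 2,270 m³
Through Q3 2025: 11,617 m³
Through Q4 2025: 14,176 m³
Through Q1 2026: 17,438 m³
Through Q2 2026: 19,673 m³
Through Q3 2026: 30,210 m³
Through Q4 2026: 30,366 m³
Through Q1 2027: 35,326 m³
Through Q2 2027: 35,408 m³
Through Q3 2027: 43,474 m³ ← exceeds threshold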